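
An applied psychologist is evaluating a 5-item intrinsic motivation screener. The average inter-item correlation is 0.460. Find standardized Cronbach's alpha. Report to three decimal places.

standardized Cronbach's alpha = 0.810

Standardized α = k·r̄ / (1 + (k−1)·r̄) = 5 × 0.460 / (1 + 4 × 0.460)
  = 2.3000 / 2.8400 = 0.810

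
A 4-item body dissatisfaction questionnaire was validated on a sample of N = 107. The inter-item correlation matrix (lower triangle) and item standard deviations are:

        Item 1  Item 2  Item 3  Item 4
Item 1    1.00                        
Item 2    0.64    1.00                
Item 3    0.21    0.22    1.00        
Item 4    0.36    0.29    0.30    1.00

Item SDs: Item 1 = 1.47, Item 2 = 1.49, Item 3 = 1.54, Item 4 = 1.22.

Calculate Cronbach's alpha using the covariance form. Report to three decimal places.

Σσ²ᵢ = 1.47² + 1.49² + 1.54² + 1.22² = 8.2410
Covariances σ_ij = r_ij · s_i · s_j:
  σ(Item 1,Item 2) = 0.64 × 1.47 × 1.49 = 1.4018
  σ(Item 1,Item 3) = 0.21 × 1.47 × 1.54 = 0.4754
  σ(Item 1,Item 4) = 0.36 × 1.47 × 1.22 = 0.6456
  σ(Item 2,Item 3) = 0.22 × 1.49 × 1.54 = 0.5048
  σ(Item 2,Item 4) = 0.29 × 1.49 × 1.22 = 0.5272
  σ(Item 3,Item 4) = 0.30 × 1.54 × 1.22 = 0.5636
σ²_T = Σσ²ᵢ + 2·Σσ_ij = 8.2410 + 2 × 4.1184 = 16.4778
α = (4/3)·(1 − 8.2410/16.4778) = 0.666

Cronbach's alpha = 0.666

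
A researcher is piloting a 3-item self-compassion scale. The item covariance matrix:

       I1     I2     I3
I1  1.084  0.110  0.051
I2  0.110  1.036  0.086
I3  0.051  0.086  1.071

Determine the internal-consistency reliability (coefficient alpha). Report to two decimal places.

ΣVar(i) = 1.084 + 1.036 + 1.071 = 3.191
Sum of the distinct covariances = 0.247
total variance = 3.191 + 2 × 0.247 = 3.685
α = (k/(k−1))·(1 − ΣVar(i)/total variance) = (3/2)·(1 − 3.191/3.685) = 0.20

α = 0.20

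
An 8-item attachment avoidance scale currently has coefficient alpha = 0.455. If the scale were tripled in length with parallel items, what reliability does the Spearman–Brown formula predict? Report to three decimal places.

predicted reliability = 0.715

Length factor m = 3
α' = m·α / (1 + (m−1)·α)
   = 3 × 0.455 / (1 + (3 − 1) × 0.455)
   = 1.3650 / 1.9100 = 0.715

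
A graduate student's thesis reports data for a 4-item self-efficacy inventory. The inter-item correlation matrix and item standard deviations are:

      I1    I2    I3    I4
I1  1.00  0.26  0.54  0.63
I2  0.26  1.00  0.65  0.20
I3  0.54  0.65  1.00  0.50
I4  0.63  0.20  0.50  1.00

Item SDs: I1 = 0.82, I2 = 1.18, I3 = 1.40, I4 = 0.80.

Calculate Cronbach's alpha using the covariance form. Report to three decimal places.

α = 0.762

Σσ²ᵢ = 0.82² + 1.18² + 1.40² + 0.80² = 4.6648
Covariances σ_ij = r_ij · s_i · s_j:
  σ(I1,I2) = 0.26 × 0.82 × 1.18 = 0.2516
  σ(I1,I3) = 0.54 × 0.82 × 1.40 = 0.6199
  σ(I1,I4) = 0.63 × 0.82 × 0.80 = 0.4133
  σ(I2,I3) = 0.65 × 1.18 × 1.40 = 1.0738
  σ(I2,I4) = 0.20 × 1.18 × 0.80 = 0.1888
  σ(I3,I4) = 0.50 × 1.40 × 0.80 = 0.5600
σ²_T = Σσ²ᵢ + 2·Σσ_ij = 4.6648 + 2 × 3.1074 = 10.8796
α = (4/3)·(1 − 4.6648/10.8796) = 0.762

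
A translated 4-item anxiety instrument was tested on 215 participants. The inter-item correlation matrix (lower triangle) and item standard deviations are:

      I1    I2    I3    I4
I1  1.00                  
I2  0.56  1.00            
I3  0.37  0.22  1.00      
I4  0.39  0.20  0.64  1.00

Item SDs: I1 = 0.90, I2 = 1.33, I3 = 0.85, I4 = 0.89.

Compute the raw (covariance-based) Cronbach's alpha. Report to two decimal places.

Σσ²ᵢ = 0.90² + 1.33² + 0.85² + 0.89² = 4.0935
Covariances σ_ij = r_ij · s_i · s_j:
  σ(I1,I2) = 0.56 × 0.90 × 1.33 = 0.6703
  σ(I1,I3) = 0.37 × 0.90 × 0.85 = 0.2831
  σ(I1,I4) = 0.39 × 0.90 × 0.89 = 0.3124
  σ(I2,I3) = 0.22 × 1.33 × 0.85 = 0.2487
  σ(I2,I4) = 0.20 × 1.33 × 0.89 = 0.2367
  σ(I3,I4) = 0.64 × 0.85 × 0.89 = 0.4842
σ²_T = Σσ²ᵢ + 2·Σσ_ij = 4.0935 + 2 × 2.2354 = 8.5643
α = (4/3)·(1 − 4.0935/8.5643) = 0.70

Cronbach's alpha = 0.70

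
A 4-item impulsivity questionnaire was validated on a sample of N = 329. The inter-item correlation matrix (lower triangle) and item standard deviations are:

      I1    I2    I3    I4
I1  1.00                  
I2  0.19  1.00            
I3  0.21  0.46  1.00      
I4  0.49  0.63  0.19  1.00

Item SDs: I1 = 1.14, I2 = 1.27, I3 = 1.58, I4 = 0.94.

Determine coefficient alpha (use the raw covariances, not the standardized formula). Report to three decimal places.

Σσ²ᵢ = 1.14² + 1.27² + 1.58² + 0.94² = 6.2925
Covariances σ_ij = r_ij · s_i · s_j:
  σ(I1,I2) = 0.19 × 1.14 × 1.27 = 0.2751
  σ(I1,I3) = 0.21 × 1.14 × 1.58 = 0.3783
  σ(I1,I4) = 0.49 × 1.14 × 0.94 = 0.5251
  σ(I2,I3) = 0.46 × 1.27 × 1.58 = 0.9230
  σ(I2,I4) = 0.63 × 1.27 × 0.94 = 0.7521
  σ(I3,I4) = 0.19 × 1.58 × 0.94 = 0.2822
σ²_T = Σσ²ᵢ + 2·Σσ_ij = 6.2925 + 2 × 3.1358 = 12.5641
α = (4/3)·(1 − 6.2925/12.5641) = 0.666

α = 0.666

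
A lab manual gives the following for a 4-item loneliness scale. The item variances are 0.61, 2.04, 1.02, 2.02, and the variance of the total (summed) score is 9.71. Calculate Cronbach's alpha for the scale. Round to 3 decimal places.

Σσ²ᵢ = 0.61 + 2.04 + 1.02 + 2.02 = 5.69
α = (k/(k−1))·(1 − Σσ²ᵢ/Var(T)) = (4/3)·(1 − 5.69/9.71) = 0.552

α = 0.552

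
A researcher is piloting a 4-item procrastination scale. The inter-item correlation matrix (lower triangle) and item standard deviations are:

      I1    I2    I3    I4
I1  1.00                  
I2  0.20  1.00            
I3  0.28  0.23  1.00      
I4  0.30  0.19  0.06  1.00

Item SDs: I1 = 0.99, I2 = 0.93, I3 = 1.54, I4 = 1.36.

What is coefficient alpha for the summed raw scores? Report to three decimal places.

Σσ²ᵢ = 0.99² + 0.93² + 1.54² + 1.36² = 6.0662
Covariances σ_ij = r_ij · s_i · s_j:
  σ(I1,I2) = 0.20 × 0.99 × 0.93 = 0.1841
  σ(I1,I3) = 0.28 × 0.99 × 1.54 = 0.4269
  σ(I1,I4) = 0.30 × 0.99 × 1.36 = 0.4039
  σ(I2,I3) = 0.23 × 0.93 × 1.54 = 0.3294
  σ(I2,I4) = 0.19 × 0.93 × 1.36 = 0.2403
  σ(I3,I4) = 0.06 × 1.54 × 1.36 = 0.1257
σ²_T = Σσ²ᵢ + 2·Σσ_ij = 6.0662 + 2 × 1.7103 = 9.4868
α = (4/3)·(1 − 6.0662/9.4868) = 0.481

coefficient alpha = 0.481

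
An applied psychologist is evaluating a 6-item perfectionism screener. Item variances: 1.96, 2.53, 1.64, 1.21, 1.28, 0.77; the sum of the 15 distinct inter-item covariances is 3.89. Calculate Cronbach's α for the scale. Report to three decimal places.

Cronbach's α = 0.544

Σσᵢ² = 1.96 + 2.53 + 1.64 + 1.21 + 1.28 + 0.77 = 9.39
Sum of distinct covariances = 3.89
Var(T) = Σσᵢ² + 2·Σcov = 9.39 + 2 × 3.89 = 17.17
α = (6/5)·(1 − 9.39/17.17) = 0.544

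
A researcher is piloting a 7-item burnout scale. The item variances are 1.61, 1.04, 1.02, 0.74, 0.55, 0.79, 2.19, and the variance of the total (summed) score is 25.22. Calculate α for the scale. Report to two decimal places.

α = 0.80

ΣVar(i) = 1.61 + 1.04 + 1.02 + 0.74 + 0.55 + 0.79 + 2.19 = 7.94
α = (k/(k−1))·(1 − ΣVar(i)/σ²_T) = (7/6)·(1 − 7.94/25.22) = 0.80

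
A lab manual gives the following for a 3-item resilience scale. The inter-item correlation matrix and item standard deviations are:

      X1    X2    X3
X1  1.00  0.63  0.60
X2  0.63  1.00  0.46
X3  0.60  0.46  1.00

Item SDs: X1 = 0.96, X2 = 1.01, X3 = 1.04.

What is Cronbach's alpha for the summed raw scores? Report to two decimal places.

Cronbach's alpha = 0.79

Σσ²ᵢ = 0.96² + 1.01² + 1.04² = 3.0233
Covariances σ_ij = r_ij · s_i · s_j:
  σ(X1,X2) = 0.63 × 0.96 × 1.01 = 0.6108
  σ(X1,X3) = 0.60 × 0.96 × 1.04 = 0.5990
  σ(X2,X3) = 0.46 × 1.01 × 1.04 = 0.4832
σ²_T = Σσ²ᵢ + 2·Σσ_ij = 3.0233 + 2 × 1.6930 = 6.4093
α = (3/2)·(1 − 3.0233/6.4093) = 0.79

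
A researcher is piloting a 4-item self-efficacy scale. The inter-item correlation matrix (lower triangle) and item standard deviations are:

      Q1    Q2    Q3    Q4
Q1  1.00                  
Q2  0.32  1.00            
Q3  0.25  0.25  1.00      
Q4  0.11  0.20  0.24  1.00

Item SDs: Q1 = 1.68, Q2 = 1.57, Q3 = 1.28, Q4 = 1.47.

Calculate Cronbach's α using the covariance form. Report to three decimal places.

α = 0.538

Σσ²ᵢ = 1.68² + 1.57² + 1.28² + 1.47² = 9.0866
Covariances σ_ij = r_ij · s_i · s_j:
  σ(Q1,Q2) = 0.32 × 1.68 × 1.57 = 0.8440
  σ(Q1,Q3) = 0.25 × 1.68 × 1.28 = 0.5376
  σ(Q1,Q4) = 0.11 × 1.68 × 1.47 = 0.2717
  σ(Q2,Q3) = 0.25 × 1.57 × 1.28 = 0.5024
  σ(Q2,Q4) = 0.20 × 1.57 × 1.47 = 0.4616
  σ(Q3,Q4) = 0.24 × 1.28 × 1.47 = 0.4516
σ²_T = Σσ²ᵢ + 2·Σσ_ij = 9.0866 + 2 × 3.0689 = 15.2244
α = (4/3)·(1 − 9.0866/15.2244) = 0.538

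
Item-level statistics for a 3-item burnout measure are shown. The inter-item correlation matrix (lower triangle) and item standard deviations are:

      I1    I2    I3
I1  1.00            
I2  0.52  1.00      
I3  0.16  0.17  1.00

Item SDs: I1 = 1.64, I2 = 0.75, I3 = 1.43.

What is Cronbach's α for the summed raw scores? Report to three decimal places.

Cronbach's α = 0.467

Σσ²ᵢ = 1.64² + 0.75² + 1.43² = 5.2970
Covariances σ_ij = r_ij · s_i · s_j:
  σ(I1,I2) = 0.52 × 1.64 × 0.75 = 0.6396
  σ(I1,I3) = 0.16 × 1.64 × 1.43 = 0.3752
  σ(I2,I3) = 0.17 × 0.75 × 1.43 = 0.1823
σ²_T = Σσ²ᵢ + 2·Σσ_ij = 5.2970 + 2 × 1.1971 = 7.6912
α = (3/2)·(1 − 5.2970/7.6912) = 0.467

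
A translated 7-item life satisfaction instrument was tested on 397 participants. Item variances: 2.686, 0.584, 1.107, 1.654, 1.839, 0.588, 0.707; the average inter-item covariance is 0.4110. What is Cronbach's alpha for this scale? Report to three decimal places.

sum of item variances = 2.686 + 0.584 + 1.107 + 1.654 + 1.839 + 0.588 + 0.707 = 9.165
Sum of the 21 distinct covariances = 21 × 0.4110 = 8.6310
σ²_total = sum of item variances + 2·Σcov = 9.165 + 2 × 8.6310 = 26.4270
α = (7/6)·(1 − 9.165/26.4270) = 0.762

α = 0.762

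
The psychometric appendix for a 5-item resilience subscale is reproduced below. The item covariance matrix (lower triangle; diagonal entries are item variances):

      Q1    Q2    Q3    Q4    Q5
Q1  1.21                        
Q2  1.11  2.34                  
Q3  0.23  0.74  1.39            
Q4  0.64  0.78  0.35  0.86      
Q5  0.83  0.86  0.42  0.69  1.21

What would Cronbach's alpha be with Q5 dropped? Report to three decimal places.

Remaining items: Q1, Q2, Q3, Q4 (k = 4).
sum of item variances = 1.21 + 2.34 + 1.39 + 0.86 = 5.80
σ²_T = 5.80 + 2 × 3.85 = 13.50
α (item deleted) = (4/3)·(1 − 5.80/13.50) = 0.760

Cronbach's alpha = 0.760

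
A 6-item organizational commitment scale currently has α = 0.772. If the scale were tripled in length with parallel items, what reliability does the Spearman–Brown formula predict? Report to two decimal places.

predicted reliability = 0.91

Length factor m = 3
α' = m·α / (1 + (m−1)·α)
   = 3 × 0.772 / (1 + (3 − 1) × 0.772)
   = 2.3160 / 2.5440 = 0.91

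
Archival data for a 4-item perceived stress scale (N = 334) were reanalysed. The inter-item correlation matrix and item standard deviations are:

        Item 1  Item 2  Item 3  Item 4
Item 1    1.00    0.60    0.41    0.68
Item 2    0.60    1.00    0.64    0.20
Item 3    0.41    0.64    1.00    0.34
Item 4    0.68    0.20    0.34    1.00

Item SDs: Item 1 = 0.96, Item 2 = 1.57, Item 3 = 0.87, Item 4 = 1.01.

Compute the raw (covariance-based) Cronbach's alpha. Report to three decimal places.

Σσ²ᵢ = 0.96² + 1.57² + 0.87² + 1.01² = 5.1635
Covariances σ_ij = r_ij · s_i · s_j:
  σ(Item 1,Item 2) = 0.60 × 0.96 × 1.57 = 0.9043
  σ(Item 1,Item 3) = 0.41 × 0.96 × 0.87 = 0.3424
  σ(Item 1,Item 4) = 0.68 × 0.96 × 1.01 = 0.6593
  σ(Item 2,Item 3) = 0.64 × 1.57 × 0.87 = 0.8742
  σ(Item 2,Item 4) = 0.20 × 1.57 × 1.01 = 0.3171
  σ(Item 3,Item 4) = 0.34 × 0.87 × 1.01 = 0.2988
σ²_T = Σσ²ᵢ + 2·Σσ_ij = 5.1635 + 2 × 3.3961 = 11.9557
α = (4/3)·(1 − 5.1635/11.9557) = 0.757

α = 0.757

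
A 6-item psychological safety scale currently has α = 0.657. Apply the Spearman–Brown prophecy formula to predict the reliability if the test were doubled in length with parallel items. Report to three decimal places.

predicted reliability = 0.793

Length factor m = 2
α' = m·α / (1 + (m−1)·α)
   = 2 × 0.657 / (1 + (2 − 1) × 0.657)
   = 1.3140 / 1.6570 = 0.793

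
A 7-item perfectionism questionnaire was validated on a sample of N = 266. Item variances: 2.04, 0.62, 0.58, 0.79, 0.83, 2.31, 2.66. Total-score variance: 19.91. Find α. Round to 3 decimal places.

Σσ²ᵢ = 2.04 + 0.62 + 0.58 + 0.79 + 0.83 + 2.31 + 2.66 = 9.83
α = (k/(k−1))·(1 − Σσ²ᵢ/σ²_total) = (7/6)·(1 − 9.83/19.91) = 0.591

α = 0.591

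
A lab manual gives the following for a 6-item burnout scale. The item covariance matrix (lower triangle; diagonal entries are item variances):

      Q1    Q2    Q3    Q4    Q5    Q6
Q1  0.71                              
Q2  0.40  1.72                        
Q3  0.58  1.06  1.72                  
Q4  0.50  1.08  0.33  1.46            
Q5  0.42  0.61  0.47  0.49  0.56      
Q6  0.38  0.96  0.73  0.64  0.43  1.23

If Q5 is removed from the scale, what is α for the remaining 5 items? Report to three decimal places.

α = 0.826

Remaining items: Q1, Q2, Q3, Q4, Q6 (k = 5).
ΣVar(i) = 0.71 + 1.72 + 1.72 + 1.46 + 1.23 = 6.84
total variance = 6.84 + 2 × 6.66 = 20.16
α (item deleted) = (5/4)·(1 − 6.84/20.16) = 0.826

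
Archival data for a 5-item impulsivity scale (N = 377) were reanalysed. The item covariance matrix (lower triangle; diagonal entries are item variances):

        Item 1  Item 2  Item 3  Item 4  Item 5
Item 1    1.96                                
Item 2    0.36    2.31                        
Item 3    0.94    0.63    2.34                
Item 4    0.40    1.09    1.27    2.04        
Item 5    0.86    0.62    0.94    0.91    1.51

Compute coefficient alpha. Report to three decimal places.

ΣVar(i) = 1.96 + 2.31 + 2.34 + 2.04 + 1.51 = 10.16
Σ_{i<j} σ_ij = 8.02
σ²_T = 10.16 + 2 × 8.02 = 26.20
α = (k/(k−1))·(1 − ΣVar(i)/σ²_T) = (5/4)·(1 − 10.16/26.20) = 0.765

coefficient alpha = 0.765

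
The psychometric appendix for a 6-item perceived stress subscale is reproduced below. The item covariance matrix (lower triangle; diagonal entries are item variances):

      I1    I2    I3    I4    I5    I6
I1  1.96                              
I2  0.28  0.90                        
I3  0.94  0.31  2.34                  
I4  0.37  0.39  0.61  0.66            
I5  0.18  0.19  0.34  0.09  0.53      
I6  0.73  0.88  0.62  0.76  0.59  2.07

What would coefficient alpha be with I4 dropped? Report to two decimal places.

Remaining items: I1, I2, I3, I5, I6 (k = 5).
Σσ²ᵢ = 1.96 + 0.90 + 2.34 + 0.53 + 2.07 = 7.80
total variance = 7.80 + 2 × 5.06 = 17.92
α (item deleted) = (5/4)·(1 − 7.80/17.92) = 0.71

coefficient alpha = 0.71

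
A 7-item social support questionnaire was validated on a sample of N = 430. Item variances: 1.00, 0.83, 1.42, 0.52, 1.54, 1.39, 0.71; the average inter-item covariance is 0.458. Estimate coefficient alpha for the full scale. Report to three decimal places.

coefficient alpha = 0.842

ΣVar(i) = 1.00 + 0.83 + 1.42 + 0.52 + 1.54 + 1.39 + 0.71 = 7.41
Sum of the 21 distinct covariances = 21 × 0.458 = 9.618
σ²_total = ΣVar(i) + 2·Σcov = 7.41 + 2 × 9.618 = 26.646
α = (7/6)·(1 − 7.41/26.646) = 0.842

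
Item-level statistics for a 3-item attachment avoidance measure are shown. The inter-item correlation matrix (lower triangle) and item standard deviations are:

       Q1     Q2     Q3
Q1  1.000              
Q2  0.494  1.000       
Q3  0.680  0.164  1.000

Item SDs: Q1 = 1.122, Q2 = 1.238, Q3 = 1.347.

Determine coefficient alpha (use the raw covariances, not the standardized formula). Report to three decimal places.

α = 0.695

Σσ²ᵢ = 1.122² + 1.238² + 1.347² = 4.6059
Covariances σ_ij = r_ij · s_i · s_j:
  σ(Q1,Q2) = 0.494 × 1.122 × 1.238 = 0.6862
  σ(Q1,Q3) = 0.680 × 1.122 × 1.347 = 1.0277
  σ(Q2,Q3) = 0.164 × 1.238 × 1.347 = 0.2735
σ²_T = Σσ²ᵢ + 2·Σσ_ij = 4.6059 + 2 × 1.9874 = 8.5807
α = (3/2)·(1 − 4.6059/8.5807) = 0.695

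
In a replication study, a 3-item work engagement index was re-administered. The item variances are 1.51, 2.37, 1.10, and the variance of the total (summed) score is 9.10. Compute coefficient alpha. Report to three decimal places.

α = 0.679

ΣVar(i) = 1.51 + 2.37 + 1.10 = 4.98
α = (k/(k−1))·(1 − ΣVar(i)/σ²_total) = (3/2)·(1 − 4.98/9.10) = 0.679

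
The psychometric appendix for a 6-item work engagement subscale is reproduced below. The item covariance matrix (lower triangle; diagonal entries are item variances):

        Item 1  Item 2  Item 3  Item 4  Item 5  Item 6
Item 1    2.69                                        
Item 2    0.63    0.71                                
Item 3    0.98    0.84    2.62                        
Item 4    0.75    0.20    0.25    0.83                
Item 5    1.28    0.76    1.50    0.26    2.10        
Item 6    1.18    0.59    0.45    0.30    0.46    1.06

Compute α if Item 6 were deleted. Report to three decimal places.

Remaining items: Item 1, Item 2, Item 3, Item 4, Item 5 (k = 5).
Σσᵢ² = 2.69 + 0.71 + 2.62 + 0.83 + 2.10 = 8.95
Var(T) = 8.95 + 2 × 7.45 = 23.85
α (item deleted) = (5/4)·(1 − 8.95/23.85) = 0.781

α = 0.781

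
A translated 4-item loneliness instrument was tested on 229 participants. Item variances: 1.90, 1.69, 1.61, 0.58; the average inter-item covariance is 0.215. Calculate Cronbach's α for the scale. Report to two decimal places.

Cronbach's α = 0.41

ΣVar(i) = 1.90 + 1.69 + 1.61 + 0.58 = 5.78
Sum of the 6 distinct covariances = 6 × 0.215 = 1.290
σ²_T = ΣVar(i) + 2·Σcov = 5.78 + 2 × 1.290 = 8.360
α = (4/3)·(1 − 5.78/8.360) = 0.41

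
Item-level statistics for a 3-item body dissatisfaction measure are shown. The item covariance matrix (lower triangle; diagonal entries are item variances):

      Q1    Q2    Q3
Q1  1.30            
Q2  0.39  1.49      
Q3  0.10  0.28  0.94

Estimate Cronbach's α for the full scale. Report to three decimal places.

Cronbach's α = 0.438

ΣVar(i) = 1.30 + 1.49 + 0.94 = 3.73
Sum of the distinct covariances = 0.77
σ²_total = 3.73 + 2 × 0.77 = 5.27
α = (k/(k−1))·(1 − ΣVar(i)/σ²_total) = (3/2)·(1 − 3.73/5.27) = 0.438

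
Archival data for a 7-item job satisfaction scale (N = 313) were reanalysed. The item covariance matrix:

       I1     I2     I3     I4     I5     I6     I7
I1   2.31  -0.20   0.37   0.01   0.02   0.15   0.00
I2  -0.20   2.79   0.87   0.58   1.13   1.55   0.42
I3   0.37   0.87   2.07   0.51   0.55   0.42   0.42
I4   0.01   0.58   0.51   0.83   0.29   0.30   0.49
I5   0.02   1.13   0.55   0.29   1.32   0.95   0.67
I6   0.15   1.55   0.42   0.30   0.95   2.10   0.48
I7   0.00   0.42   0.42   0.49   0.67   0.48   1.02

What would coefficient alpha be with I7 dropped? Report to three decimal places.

coefficient alpha = 0.681

Remaining items: I1, I2, I3, I4, I5, I6 (k = 6).
ΣVar(i) = 2.31 + 2.79 + 2.07 + 0.83 + 1.32 + 2.10 = 11.42
total variance = 11.42 + 2 × 7.50 = 26.42
α (item deleted) = (6/5)·(1 − 11.42/26.42) = 0.681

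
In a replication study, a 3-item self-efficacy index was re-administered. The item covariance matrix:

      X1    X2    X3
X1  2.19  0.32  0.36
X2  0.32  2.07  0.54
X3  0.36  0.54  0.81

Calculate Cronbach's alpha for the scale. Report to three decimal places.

Cronbach's alpha = 0.487

ΣVar(i) = 2.19 + 2.07 + 0.81 = 5.07
Sum of the distinct covariances = 1.22
Var(T) = 5.07 + 2 × 1.22 = 7.51
α = (k/(k−1))·(1 − ΣVar(i)/Var(T)) = (3/2)·(1 − 5.07/7.51) = 0.487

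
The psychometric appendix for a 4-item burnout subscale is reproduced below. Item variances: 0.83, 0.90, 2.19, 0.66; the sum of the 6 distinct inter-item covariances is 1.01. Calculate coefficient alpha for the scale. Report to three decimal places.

Σσ²ᵢ = 0.83 + 0.90 + 2.19 + 0.66 = 4.58
Sum of distinct covariances = 1.01
total variance = Σσ²ᵢ + 2·Σcov = 4.58 + 2 × 1.01 = 6.60
α = (4/3)·(1 − 4.58/6.60) = 0.408

α = 0.408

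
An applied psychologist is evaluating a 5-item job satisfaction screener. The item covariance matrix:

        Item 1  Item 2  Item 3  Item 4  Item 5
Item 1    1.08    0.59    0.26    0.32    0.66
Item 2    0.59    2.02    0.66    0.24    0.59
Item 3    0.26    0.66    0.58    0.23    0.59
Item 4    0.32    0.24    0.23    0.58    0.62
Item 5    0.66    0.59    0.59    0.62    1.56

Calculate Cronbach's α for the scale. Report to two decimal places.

α = 0.78

sum of item variances = 1.08 + 2.02 + 0.58 + 0.58 + 1.56 = 5.82
Sum of off-diagonal covariances = 4.76
total variance = 5.82 + 2 × 4.76 = 15.34
α = (k/(k−1))·(1 − sum of item variances/total variance) = (5/4)·(1 − 5.82/15.34) = 0.78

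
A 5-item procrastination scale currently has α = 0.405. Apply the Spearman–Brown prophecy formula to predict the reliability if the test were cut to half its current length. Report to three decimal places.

predicted reliability = 0.254

Length factor m = 1/2
α' = m·α / (1 − (1−m)·α)
   = 1/2 × 0.405 / (1 − (1 − 1/2) × 0.405)
   = 0.2025 / 0.7975 = 0.254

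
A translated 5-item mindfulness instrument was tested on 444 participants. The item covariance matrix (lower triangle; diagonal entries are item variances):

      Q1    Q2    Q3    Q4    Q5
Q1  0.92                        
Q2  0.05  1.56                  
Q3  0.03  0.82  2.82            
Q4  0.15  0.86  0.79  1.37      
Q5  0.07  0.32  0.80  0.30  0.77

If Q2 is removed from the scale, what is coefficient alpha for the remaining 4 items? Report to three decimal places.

Remaining items: Q1, Q3, Q4, Q5 (k = 4).
Σσᵢ² = 0.92 + 2.82 + 1.37 + 0.77 = 5.88
total variance = 5.88 + 2 × 2.14 = 10.16
α (item deleted) = (4/3)·(1 − 5.88/10.16) = 0.562

coefficient alpha = 0.562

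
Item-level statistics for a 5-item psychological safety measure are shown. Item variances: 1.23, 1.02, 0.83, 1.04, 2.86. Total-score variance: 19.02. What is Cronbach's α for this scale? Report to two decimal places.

α = 0.79

Σσ²ᵢ = 1.23 + 1.02 + 0.83 + 1.04 + 2.86 = 6.98
α = (k/(k−1))·(1 − Σσ²ᵢ/σ²_T) = (5/4)·(1 − 6.98/19.02) = 0.79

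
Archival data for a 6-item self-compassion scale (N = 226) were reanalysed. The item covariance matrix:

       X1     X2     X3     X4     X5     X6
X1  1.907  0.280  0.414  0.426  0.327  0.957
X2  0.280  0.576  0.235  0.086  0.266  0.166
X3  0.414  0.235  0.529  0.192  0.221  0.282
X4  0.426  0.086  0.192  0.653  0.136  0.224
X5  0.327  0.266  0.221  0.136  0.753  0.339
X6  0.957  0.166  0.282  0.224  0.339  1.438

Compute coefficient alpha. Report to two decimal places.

α = 0.73

Σσᵢ² = 1.907 + 0.576 + 0.529 + 0.653 + 0.753 + 1.438 = 5.856
Σ_{i<j} σ_ij = 4.551
total variance = 5.856 + 2 × 4.551 = 14.958
α = (k/(k−1))·(1 − Σσᵢ²/total variance) = (6/5)·(1 − 5.856/14.958) = 0.73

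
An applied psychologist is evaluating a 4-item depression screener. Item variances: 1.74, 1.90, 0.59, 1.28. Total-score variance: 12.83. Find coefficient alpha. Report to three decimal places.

Σσ²ᵢ = 1.74 + 1.90 + 0.59 + 1.28 = 5.51
α = (k/(k−1))·(1 − Σσ²ᵢ/total variance) = (4/3)·(1 − 5.51/12.83) = 0.761

α = 0.761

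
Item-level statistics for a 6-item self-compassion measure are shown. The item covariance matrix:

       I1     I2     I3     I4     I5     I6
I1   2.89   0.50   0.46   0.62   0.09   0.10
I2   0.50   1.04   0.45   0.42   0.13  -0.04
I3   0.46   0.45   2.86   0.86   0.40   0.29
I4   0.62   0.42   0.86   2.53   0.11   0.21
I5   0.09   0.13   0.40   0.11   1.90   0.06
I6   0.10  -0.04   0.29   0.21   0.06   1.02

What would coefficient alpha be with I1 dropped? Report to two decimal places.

Remaining items: I2, I3, I4, I5, I6 (k = 5).
Σσᵢ² = 1.04 + 2.86 + 2.53 + 1.90 + 1.02 = 9.35
Var(T) = 9.35 + 2 × 2.89 = 15.13
α (item deleted) = (5/4)·(1 − 9.35/15.13) = 0.48

coefficient alpha = 0.48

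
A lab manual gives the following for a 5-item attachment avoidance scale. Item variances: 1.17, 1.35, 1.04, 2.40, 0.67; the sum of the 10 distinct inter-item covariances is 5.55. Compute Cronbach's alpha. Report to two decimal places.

Cronbach's alpha = 0.78

Σσᵢ² = 1.17 + 1.35 + 1.04 + 2.40 + 0.67 = 6.63
Sum of distinct covariances = 5.55
σ²_T = Σσᵢ² + 2·Σcov = 6.63 + 2 × 5.55 = 17.73
α = (5/4)·(1 − 6.63/17.73) = 0.78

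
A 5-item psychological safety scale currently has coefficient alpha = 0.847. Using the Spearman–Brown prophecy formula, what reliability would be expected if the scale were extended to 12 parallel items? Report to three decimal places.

predicted reliability = 0.930

Length factor m = 12/5 = 2.4000
α' = m·α / (1 + (m−1)·α)
   = 12/5 × 0.847 / (1 + (12/5 − 1) × 0.847)
   = 2.0328 / 2.1858 = 0.930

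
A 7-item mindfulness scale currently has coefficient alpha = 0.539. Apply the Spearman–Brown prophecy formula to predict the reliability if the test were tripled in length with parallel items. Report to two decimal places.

predicted reliability = 0.78

Length factor m = 3
α' = m·α / (1 + (m−1)·α)
   = 3 × 0.539 / (1 + (3 − 1) × 0.539)
   = 1.6170 / 2.0780 = 0.78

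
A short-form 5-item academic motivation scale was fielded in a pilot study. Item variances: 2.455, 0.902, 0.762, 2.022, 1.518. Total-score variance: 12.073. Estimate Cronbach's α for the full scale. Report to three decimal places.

Σσ²ᵢ = 2.455 + 0.902 + 0.762 + 2.022 + 1.518 = 7.659
α = (k/(k−1))·(1 − Σσ²ᵢ/total variance) = (5/4)·(1 − 7.659/12.073) = 0.457

Cronbach's α = 0.457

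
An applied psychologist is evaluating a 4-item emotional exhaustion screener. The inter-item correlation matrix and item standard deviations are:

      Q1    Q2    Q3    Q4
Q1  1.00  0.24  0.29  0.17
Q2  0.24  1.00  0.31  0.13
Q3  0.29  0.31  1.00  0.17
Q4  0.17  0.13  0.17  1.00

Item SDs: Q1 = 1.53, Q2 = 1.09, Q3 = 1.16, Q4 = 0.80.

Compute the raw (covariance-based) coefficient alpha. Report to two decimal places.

Σσ²ᵢ = 1.53² + 1.09² + 1.16² + 0.80² = 5.5146
Covariances σ_ij = r_ij · s_i · s_j:
  σ(Q1,Q2) = 0.24 × 1.53 × 1.09 = 0.4002
  σ(Q1,Q3) = 0.29 × 1.53 × 1.16 = 0.5147
  σ(Q1,Q4) = 0.17 × 1.53 × 0.80 = 0.2081
  σ(Q2,Q3) = 0.31 × 1.09 × 1.16 = 0.3920
  σ(Q2,Q4) = 0.13 × 1.09 × 0.80 = 0.1134
  σ(Q3,Q4) = 0.17 × 1.16 × 0.80 = 0.1578
σ²_T = Σσ²ᵢ + 2·Σσ_ij = 5.5146 + 2 × 1.7862 = 9.0870
α = (4/3)·(1 − 5.5146/9.0870) = 0.52

α = 0.52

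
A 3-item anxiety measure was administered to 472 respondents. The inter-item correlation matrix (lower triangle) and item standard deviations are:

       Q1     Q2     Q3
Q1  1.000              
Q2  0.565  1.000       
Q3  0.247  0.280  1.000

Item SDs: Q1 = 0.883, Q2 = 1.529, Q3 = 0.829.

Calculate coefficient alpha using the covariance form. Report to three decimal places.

Σσ²ᵢ = 0.883² + 1.529² + 0.829² = 3.8048
Covariances σ_ij = r_ij · s_i · s_j:
  σ(Q1,Q2) = 0.565 × 0.883 × 1.529 = 0.7628
  σ(Q1,Q3) = 0.247 × 0.883 × 0.829 = 0.1808
  σ(Q2,Q3) = 0.280 × 1.529 × 0.829 = 0.3549
σ²_T = Σσ²ᵢ + 2·Σσ_ij = 3.8048 + 2 × 1.2985 = 6.4018
α = (3/2)·(1 − 3.8048/6.4018) = 0.609

α = 0.609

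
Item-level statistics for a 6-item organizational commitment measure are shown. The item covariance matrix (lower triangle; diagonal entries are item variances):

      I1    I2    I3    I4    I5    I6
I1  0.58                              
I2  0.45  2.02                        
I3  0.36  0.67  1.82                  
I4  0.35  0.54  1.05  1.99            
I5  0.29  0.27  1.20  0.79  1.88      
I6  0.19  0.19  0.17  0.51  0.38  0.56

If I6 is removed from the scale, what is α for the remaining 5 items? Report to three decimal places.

α = 0.738

Remaining items: I1, I2, I3, I4, I5 (k = 5).
Σσᵢ² = 0.58 + 2.02 + 1.82 + 1.99 + 1.88 = 8.29
σ²_T = 8.29 + 2 × 5.97 = 20.23
α (item deleted) = (5/4)·(1 − 8.29/20.23) = 0.738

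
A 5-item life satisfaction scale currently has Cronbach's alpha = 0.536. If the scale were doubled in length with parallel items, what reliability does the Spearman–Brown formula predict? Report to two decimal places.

Length factor m = 2
α' = m·α / (1 + (m−1)·α)
   = 2 × 0.536 / (1 + (2 − 1) × 0.536)
   = 1.0720 / 1.5360 = 0.70

predicted reliability = 0.70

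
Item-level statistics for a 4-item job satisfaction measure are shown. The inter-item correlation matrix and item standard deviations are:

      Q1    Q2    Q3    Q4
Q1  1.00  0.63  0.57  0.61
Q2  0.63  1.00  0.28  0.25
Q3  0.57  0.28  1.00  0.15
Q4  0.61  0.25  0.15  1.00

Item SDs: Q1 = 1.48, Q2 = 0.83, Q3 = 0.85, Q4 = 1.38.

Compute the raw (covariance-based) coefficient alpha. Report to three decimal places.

coefficient alpha = 0.736

Σσ²ᵢ = 1.48² + 0.83² + 0.85² + 1.38² = 5.5062
Covariances σ_ij = r_ij · s_i · s_j:
  σ(Q1,Q2) = 0.63 × 1.48 × 0.83 = 0.7739
  σ(Q1,Q3) = 0.57 × 1.48 × 0.85 = 0.7171
  σ(Q1,Q4) = 0.61 × 1.48 × 1.38 = 1.2459
  σ(Q2,Q3) = 0.28 × 0.83 × 0.85 = 0.1975
  σ(Q2,Q4) = 0.25 × 0.83 × 1.38 = 0.2863
  σ(Q3,Q4) = 0.15 × 0.85 × 1.38 = 0.1759
σ²_T = Σσ²ᵢ + 2·Σσ_ij = 5.5062 + 2 × 3.3966 = 12.2994
α = (4/3)·(1 − 5.5062/12.2994) = 0.736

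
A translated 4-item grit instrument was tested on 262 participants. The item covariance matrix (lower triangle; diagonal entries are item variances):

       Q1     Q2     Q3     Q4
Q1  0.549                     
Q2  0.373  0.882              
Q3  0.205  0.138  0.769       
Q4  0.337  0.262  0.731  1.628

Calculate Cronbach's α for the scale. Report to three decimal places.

Cronbach's α = 0.689

Σσ²ᵢ = 0.549 + 0.882 + 0.769 + 1.628 = 3.828
Σ_{i<j} σ_ij = 2.046
Var(T) = 3.828 + 2 × 2.046 = 7.920
α = (k/(k−1))·(1 − Σσ²ᵢ/Var(T)) = (4/3)·(1 − 3.828/7.920) = 0.689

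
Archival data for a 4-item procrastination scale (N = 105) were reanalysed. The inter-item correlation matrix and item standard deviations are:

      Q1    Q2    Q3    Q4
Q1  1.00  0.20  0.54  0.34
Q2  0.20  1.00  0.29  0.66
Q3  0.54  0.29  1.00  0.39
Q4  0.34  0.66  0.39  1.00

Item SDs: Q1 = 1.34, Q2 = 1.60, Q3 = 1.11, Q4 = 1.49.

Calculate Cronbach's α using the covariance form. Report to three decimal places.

α = 0.724

Σσ²ᵢ = 1.34² + 1.60² + 1.11² + 1.49² = 7.8078
Covariances σ_ij = r_ij · s_i · s_j:
  σ(Q1,Q2) = 0.20 × 1.34 × 1.60 = 0.4288
  σ(Q1,Q3) = 0.54 × 1.34 × 1.11 = 0.8032
  σ(Q1,Q4) = 0.34 × 1.34 × 1.49 = 0.6788
  σ(Q2,Q3) = 0.29 × 1.60 × 1.11 = 0.5150
  σ(Q2,Q4) = 0.66 × 1.60 × 1.49 = 1.5734
  σ(Q3,Q4) = 0.39 × 1.11 × 1.49 = 0.6450
σ²_T = Σσ²ᵢ + 2·Σσ_ij = 7.8078 + 2 × 4.6442 = 17.0962
α = (4/3)·(1 − 7.8078/17.0962) = 0.724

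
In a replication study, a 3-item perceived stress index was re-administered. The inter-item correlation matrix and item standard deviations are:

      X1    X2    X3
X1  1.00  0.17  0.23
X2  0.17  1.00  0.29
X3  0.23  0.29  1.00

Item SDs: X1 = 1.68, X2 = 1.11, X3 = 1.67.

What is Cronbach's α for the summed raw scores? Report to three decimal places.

Cronbach's α = 0.457

Σσ²ᵢ = 1.68² + 1.11² + 1.67² = 6.8434
Covariances σ_ij = r_ij · s_i · s_j:
  σ(X1,X2) = 0.17 × 1.68 × 1.11 = 0.3170
  σ(X1,X3) = 0.23 × 1.68 × 1.67 = 0.6453
  σ(X2,X3) = 0.29 × 1.11 × 1.67 = 0.5376
σ²_T = Σσ²ᵢ + 2·Σσ_ij = 6.8434 + 2 × 1.4999 = 9.8432
α = (3/2)·(1 − 6.8434/9.8432) = 0.457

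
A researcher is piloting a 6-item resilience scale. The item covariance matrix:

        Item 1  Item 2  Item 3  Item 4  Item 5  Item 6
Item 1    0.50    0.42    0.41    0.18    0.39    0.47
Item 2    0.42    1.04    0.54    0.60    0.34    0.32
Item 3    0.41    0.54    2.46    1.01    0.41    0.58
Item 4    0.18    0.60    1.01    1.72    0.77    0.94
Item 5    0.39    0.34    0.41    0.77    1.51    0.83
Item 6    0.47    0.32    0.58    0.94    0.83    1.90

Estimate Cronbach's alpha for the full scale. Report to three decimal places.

α = 0.771

Σσ²ᵢ = 0.50 + 1.04 + 2.46 + 1.72 + 1.51 + 1.90 = 9.13
Sum of off-diagonal covariances = 8.21
σ²_total = 9.13 + 2 × 8.21 = 25.55
α = (k/(k−1))·(1 − Σσ²ᵢ/σ²_total) = (6/5)·(1 − 9.13/25.55) = 0.771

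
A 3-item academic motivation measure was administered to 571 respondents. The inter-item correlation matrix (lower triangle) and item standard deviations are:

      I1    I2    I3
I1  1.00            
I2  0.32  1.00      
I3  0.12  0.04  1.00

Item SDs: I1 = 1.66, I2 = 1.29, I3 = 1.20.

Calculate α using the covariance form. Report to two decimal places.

α = 0.38

Σσ²ᵢ = 1.66² + 1.29² + 1.20² = 5.8597
Covariances σ_ij = r_ij · s_i · s_j:
  σ(I1,I2) = 0.32 × 1.66 × 1.29 = 0.6852
  σ(I1,I3) = 0.12 × 1.66 × 1.20 = 0.2390
  σ(I2,I3) = 0.04 × 1.29 × 1.20 = 0.0619
σ²_T = Σσ²ᵢ + 2·Σσ_ij = 5.8597 + 2 × 0.9861 = 7.8319
α = (3/2)·(1 − 5.8597/7.8319) = 0.38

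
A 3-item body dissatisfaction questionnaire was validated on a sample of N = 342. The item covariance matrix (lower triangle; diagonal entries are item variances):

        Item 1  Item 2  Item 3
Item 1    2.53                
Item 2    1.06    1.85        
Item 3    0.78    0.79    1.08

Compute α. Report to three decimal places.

ΣVar(i) = 2.53 + 1.85 + 1.08 = 5.46
Σ_{i<j} σ_ij = 2.63
total variance = 5.46 + 2 × 2.63 = 10.72
α = (k/(k−1))·(1 − ΣVar(i)/total variance) = (3/2)·(1 − 5.46/10.72) = 0.736

α = 0.736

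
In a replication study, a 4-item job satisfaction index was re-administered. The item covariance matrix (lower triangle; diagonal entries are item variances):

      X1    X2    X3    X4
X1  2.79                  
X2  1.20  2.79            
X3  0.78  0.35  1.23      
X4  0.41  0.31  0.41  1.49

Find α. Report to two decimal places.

sum of item variances = 2.79 + 2.79 + 1.23 + 1.49 = 8.30
Sum of the distinct covariances = 3.46
σ²_T = 8.30 + 2 × 3.46 = 15.22
α = (k/(k−1))·(1 − sum of item variances/σ²_T) = (4/3)·(1 − 8.30/15.22) = 0.61

α = 0.61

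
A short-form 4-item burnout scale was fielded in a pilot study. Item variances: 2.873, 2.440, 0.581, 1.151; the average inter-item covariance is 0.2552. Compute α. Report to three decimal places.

α = 0.404

Σσ²ᵢ = 2.873 + 2.440 + 0.581 + 1.151 = 7.045
Sum of the 6 distinct covariances = 6 × 0.2552 = 1.5312
σ²_T = Σσ²ᵢ + 2·Σcov = 7.045 + 2 × 1.5312 = 10.1074
α = (4/3)·(1 − 7.045/10.1074) = 0.404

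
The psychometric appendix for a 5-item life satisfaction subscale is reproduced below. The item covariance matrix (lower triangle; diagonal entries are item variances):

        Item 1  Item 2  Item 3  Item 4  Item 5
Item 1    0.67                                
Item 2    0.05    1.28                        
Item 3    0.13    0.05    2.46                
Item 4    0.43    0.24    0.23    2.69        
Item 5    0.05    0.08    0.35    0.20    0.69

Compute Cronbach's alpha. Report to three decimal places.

α = 0.397

sum of item variances = 0.67 + 1.28 + 2.46 + 2.69 + 0.69 = 7.79
Sum of off-diagonal covariances = 1.81
σ²_T = 7.79 + 2 × 1.81 = 11.41
α = (k/(k−1))·(1 − sum of item variances/σ²_T) = (5/4)·(1 − 7.79/11.41) = 0.397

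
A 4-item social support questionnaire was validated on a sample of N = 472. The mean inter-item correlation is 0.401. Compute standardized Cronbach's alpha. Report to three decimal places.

α = 0.728

Standardized α = k·r̄ / (1 + (k−1)·r̄) = 4 × 0.401 / (1 + 3 × 0.401)
  = 1.6040 / 2.2030 = 0.728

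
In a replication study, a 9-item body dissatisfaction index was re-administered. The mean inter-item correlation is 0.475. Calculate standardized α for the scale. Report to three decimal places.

standardized α = 0.891

Standardized α = k·r̄ / (1 + (k−1)·r̄) = 9 × 0.475 / (1 + 8 × 0.475)
  = 4.2750 / 4.8000 = 0.891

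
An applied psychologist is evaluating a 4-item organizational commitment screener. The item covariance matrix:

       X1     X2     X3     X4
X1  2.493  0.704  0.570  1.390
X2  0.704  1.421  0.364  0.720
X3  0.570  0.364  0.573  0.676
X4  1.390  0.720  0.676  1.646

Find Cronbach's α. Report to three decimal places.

ΣVar(i) = 2.493 + 1.421 + 0.573 + 1.646 = 6.133
Sum of the distinct covariances = 4.424
σ²_total = 6.133 + 2 × 4.424 = 14.981
α = (k/(k−1))·(1 − ΣVar(i)/σ²_total) = (4/3)·(1 − 6.133/14.981) = 0.787

α = 0.787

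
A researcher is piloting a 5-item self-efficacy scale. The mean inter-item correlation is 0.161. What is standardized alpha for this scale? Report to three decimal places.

standardized alpha = 0.490

Standardized α = k·r̄ / (1 + (k−1)·r̄) = 5 × 0.161 / (1 + 4 × 0.161)
  = 0.8050 / 1.6440 = 0.490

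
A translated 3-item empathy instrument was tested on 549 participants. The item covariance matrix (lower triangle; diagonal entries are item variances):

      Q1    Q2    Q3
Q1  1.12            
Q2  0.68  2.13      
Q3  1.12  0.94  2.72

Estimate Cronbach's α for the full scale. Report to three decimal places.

Cronbach's α = 0.718

Σσᵢ² = 1.12 + 2.13 + 2.72 = 5.97
Sum of the distinct covariances = 2.74
σ²_T = 5.97 + 2 × 2.74 = 11.45
α = (k/(k−1))·(1 − Σσᵢ²/σ²_T) = (3/2)·(1 − 5.97/11.45) = 0.718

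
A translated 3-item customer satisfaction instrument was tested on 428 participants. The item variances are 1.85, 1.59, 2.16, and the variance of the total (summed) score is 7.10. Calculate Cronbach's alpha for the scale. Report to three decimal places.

Cronbach's alpha = 0.317

Σσᵢ² = 1.85 + 1.59 + 2.16 = 5.60
α = (k/(k−1))·(1 − Σσᵢ²/Var(T)) = (3/2)·(1 − 5.60/7.10) = 0.317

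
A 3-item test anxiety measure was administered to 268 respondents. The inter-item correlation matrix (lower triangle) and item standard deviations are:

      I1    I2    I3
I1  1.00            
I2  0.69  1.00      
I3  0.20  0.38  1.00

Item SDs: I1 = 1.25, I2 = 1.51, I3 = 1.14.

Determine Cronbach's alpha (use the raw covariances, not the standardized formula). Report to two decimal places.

Σσ²ᵢ = 1.25² + 1.51² + 1.14² = 5.1422
Covariances σ_ij = r_ij · s_i · s_j:
  σ(I1,I2) = 0.69 × 1.25 × 1.51 = 1.3024
  σ(I1,I3) = 0.20 × 1.25 × 1.14 = 0.2850
  σ(I2,I3) = 0.38 × 1.51 × 1.14 = 0.6541
σ²_T = Σσ²ᵢ + 2·Σσ_ij = 5.1422 + 2 × 2.2415 = 9.6252
α = (3/2)·(1 − 5.1422/9.6252) = 0.70

Cronbach's alpha = 0.70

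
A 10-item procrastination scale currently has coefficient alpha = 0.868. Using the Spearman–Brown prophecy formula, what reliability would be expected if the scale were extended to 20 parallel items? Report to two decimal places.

predicted reliability = 0.93

Length factor m = 20/10 = 2.0000
α' = m·α / (1 + (m−1)·α)
   = 20/10 × 0.868 / (1 + (20/10 − 1) × 0.868)
   = 1.7360 / 1.8680 = 0.93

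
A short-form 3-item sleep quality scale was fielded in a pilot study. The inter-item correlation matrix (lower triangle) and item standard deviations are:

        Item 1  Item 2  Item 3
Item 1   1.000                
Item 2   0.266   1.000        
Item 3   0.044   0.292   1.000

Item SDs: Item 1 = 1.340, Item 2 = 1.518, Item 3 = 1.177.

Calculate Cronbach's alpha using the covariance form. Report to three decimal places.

Cronbach's alpha = 0.438

Σσ²ᵢ = 1.340² + 1.518² + 1.177² = 5.4853
Covariances σ_ij = r_ij · s_i · s_j:
  σ(Item 1,Item 2) = 0.266 × 1.340 × 1.518 = 0.5411
  σ(Item 1,Item 3) = 0.044 × 1.340 × 1.177 = 0.0694
  σ(Item 2,Item 3) = 0.292 × 1.518 × 1.177 = 0.5217
σ²_T = Σσ²ᵢ + 2·Σσ_ij = 5.4853 + 2 × 1.1322 = 7.7497
α = (3/2)·(1 − 5.4853/7.7497) = 0.438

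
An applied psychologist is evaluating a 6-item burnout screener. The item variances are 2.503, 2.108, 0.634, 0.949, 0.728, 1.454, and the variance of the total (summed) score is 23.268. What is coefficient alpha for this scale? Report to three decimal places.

Σσ²ᵢ = 2.503 + 2.108 + 0.634 + 0.949 + 0.728 + 1.454 = 8.376
α = (k/(k−1))·(1 − Σσ²ᵢ/σ²_T) = (6/5)·(1 − 8.376/23.268) = 0.768

α = 0.768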